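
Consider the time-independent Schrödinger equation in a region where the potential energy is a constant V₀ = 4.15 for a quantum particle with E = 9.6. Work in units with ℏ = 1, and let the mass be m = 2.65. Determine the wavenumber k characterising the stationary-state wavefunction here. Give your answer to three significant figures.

With E > V₀ the solution is oscillatory, ψ ∝ e^{±ikx} with k = √(2m(E − V₀))/ℏ.
k = √(2 × 2.65 × 5.45) = 5.374.

k = 5.37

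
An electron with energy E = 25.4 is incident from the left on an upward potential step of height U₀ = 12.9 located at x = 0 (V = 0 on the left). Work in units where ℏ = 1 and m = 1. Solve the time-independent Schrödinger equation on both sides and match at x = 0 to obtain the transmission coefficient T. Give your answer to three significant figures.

T = 0.969

The wavenumbers are k₁ = √(2mE)/ℏ = 7.127 on the left and k₂ = √(2m(E − U₀))/ℏ = 5.000 on the right.
Continuity of ψ and ψ′ at the step yields the reflection amplitude r = (k₁ − k₂)/(k₁ + k₂) = 0.1754; thus R = |r|² = 0.03077, T = 0.9692.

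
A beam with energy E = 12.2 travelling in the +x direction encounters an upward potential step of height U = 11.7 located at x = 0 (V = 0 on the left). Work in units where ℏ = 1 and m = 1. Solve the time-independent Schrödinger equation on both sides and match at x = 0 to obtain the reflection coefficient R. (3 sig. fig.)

R = 0.440

On each side the TISE gives plane waves with k = √(2m(E − V))/ℏ: k₁ = √(2·1·12.2) = 4.940, k₂ = √(2·1·0.5) = 1.000.
Matching ψ and ψ′ at x = 0 gives r = (k₁ − k₂)/(k₁ + k₂), so R = r² = 0.4399 and T = 1 − R = 0.5601.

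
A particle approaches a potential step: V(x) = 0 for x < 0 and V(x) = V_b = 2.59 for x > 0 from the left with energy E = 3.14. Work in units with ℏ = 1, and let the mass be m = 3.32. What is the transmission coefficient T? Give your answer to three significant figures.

T = 0.832

The wavenumbers are k₁ = √(2mE)/ℏ = 4.566 on the left and k₂ = √(2m(E − V_b))/ℏ = 1.911 on the right.
Continuity of ψ and ψ′ at the step yields the reflection amplitude r = (k₁ − k₂)/(k₁ + k₂) = 0.4099; thus R = |r|² = 0.1680, T = 0.8320.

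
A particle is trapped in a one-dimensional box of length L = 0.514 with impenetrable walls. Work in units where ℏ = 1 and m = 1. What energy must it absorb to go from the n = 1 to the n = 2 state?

E_n = n²π²ℏ²/(2mL²), so ΔE = (2² − 1²) π²ℏ²/(2mL²).
ΔE = 3 × π² / (2 × 1 × 0.514²) = 56.04.

ΔE = 56.0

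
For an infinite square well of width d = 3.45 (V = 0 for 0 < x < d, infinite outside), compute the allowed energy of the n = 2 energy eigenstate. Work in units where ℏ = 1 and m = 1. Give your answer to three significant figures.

E = 1.66

Requiring ψ(0) = ψ(d) = 0 quantises k = nπ/d, hence E_n = ℏ²k²/2m = n²π²ℏ²/(2md²).
E_2 = 2² × π² / (2 × 1 × 3.45²) = 1.658.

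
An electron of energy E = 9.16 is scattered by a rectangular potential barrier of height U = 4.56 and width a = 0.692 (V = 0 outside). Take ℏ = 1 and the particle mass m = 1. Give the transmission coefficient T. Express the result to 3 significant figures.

E > U: inside the barrier k₂ = √(2m(E − U))/ℏ = 3.033, k₂a = 2.099.
T = [1 + U² sin²(k₂a) / (4E(E − U))]⁻¹ = 1/1.092 = 0.916.

T = 0.916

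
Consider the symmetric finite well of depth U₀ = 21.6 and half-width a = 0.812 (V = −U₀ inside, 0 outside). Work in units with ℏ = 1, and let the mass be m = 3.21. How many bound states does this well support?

N = 7

Define the well-strength parameter z₀ = (a/ℏ)√(2mU₀) = 0.812 × √(2·3.21·21.6) = 9.562.
The even/odd transcendental equations gain one root per π/2 in z₀, giving N = 1 + ⌊2z₀/π⌋ = 1 + ⌊6.087⌋ = 7.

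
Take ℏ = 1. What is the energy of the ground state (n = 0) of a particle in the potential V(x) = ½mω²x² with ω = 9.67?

E = 4.84

The oscillator eigenvalues are E_n = ℏω(n + ½), so E_0 = 9.67 × 0.5 = 4.835.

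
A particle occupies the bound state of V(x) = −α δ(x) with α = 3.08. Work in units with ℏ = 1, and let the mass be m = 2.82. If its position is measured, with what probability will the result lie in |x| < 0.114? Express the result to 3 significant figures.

P = 0.862

The normalised bound state is ψ = √κ e^{−κ|x|} with κ = mα/ℏ² = 8.686.
P(|x| < d) = ∫_{−d}^{d} κ e^{−2κ|x|} dx = 1 − e^{−2κd} = 1 − e^{−1.980} = 0.8620.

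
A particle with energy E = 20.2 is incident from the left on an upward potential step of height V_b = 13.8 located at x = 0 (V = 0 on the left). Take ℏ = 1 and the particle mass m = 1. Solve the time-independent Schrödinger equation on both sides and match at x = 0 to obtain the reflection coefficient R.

R = 0.0782

The wavenumbers are k₁ = √(2mE)/ℏ = 6.356 on the left and k₂ = √(2m(E − V_b))/ℏ = 3.578 on the right.
Continuity of ψ and ψ′ at the step yields the reflection amplitude r = (k₁ − k₂)/(k₁ + k₂) = 0.2797; thus R = |r|² = 0.07823, T = 0.9218.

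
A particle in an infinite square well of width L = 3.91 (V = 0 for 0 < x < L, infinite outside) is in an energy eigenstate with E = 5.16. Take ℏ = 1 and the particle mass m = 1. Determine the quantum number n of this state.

From E_n = n²π²ℏ²/(2mL²) invert to n = √(2mL²E)/(πℏ).
n = (3.91/π) × √(2 × 1 × 5.16) = 3.998 → n = 4.

n = 4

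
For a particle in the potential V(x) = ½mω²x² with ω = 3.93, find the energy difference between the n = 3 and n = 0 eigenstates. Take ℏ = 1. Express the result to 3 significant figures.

ΔE = 11.8

E_n = ℏω(n + ½), so ΔE = (3 − 0) ℏω = 3 × 3.93 = 11.79.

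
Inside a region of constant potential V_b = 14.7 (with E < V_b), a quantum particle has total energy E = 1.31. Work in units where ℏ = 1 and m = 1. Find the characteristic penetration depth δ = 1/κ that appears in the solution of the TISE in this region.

Since E < V_b the TISE in this region is ψ'' = κ²ψ with κ = √(2m(V_b − E))/ℏ.
κ = √(2 × 1 × 13.39) = 5.175. The penetration depth is δ = 1/κ = 0.193.

δ = 0.193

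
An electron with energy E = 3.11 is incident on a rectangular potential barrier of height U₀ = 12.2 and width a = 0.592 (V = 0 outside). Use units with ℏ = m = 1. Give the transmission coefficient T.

Since E < U₀ the interior solution is evanescent with decay constant κ = √(2m(U₀ − E))/ℏ = 4.264.
κa = 2.524, sinh(κa) = 6.200.
Matching ψ, ψ′ at both faces gives T = [1 + U₀² sinh²(κa) / (4E(U₀ − E))]⁻¹ = 1/51.60 = 0.0194.

T = 0.0194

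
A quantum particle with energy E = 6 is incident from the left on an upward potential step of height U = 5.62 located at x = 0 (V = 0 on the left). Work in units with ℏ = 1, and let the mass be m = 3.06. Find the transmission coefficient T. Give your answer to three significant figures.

T = 0.643

On each side the TISE gives plane waves with k = √(2m(E − V))/ℏ: k₁ = √(2·3.06·6) = 6.060, k₂ = √(2·3.06·0.38) = 1.525.
Matching ψ and ψ′ at x = 0 gives r = (k₁ − k₂)/(k₁ + k₂), so R = r² = 0.3575 and T = 1 − R = 0.6425.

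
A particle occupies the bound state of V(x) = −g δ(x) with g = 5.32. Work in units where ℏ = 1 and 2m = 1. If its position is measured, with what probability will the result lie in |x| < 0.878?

The normalised bound state is ψ = √κ e^{−κ|x|} with κ = mg/ℏ² = 2.660.
P(|x| < d) = ∫_{−d}^{d} κ e^{−2κ|x|} dx = 1 − e^{−2κd} = 1 − e^{−4.671} = 0.9906.

P = 0.991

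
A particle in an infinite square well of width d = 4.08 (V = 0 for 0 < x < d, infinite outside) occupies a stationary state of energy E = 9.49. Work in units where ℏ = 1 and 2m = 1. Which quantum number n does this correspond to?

n = 4

From E_n = n²π²ℏ²/(2md²) invert to n = √(2md²E)/(πℏ).
n = (4.08/π) × √(2 × 0.5 × 9.49) = 4.001 → n = 4.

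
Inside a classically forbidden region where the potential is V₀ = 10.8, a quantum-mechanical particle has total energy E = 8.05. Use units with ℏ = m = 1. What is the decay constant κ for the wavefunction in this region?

κ = 2.35

Since E < V₀ the TISE in this region is ψ'' = κ²ψ with κ = √(2m(V₀ − E))/ℏ.
κ = √(2 × 1 × 2.75) = 2.345.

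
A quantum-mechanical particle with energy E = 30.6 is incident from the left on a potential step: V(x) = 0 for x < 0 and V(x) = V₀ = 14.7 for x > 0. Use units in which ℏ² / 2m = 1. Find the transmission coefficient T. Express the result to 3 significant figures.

T = 0.974

On each side the TISE gives plane waves with k = √(2m(E − V))/ℏ: k₁ = √(2·½·30.6) = 5.532, k₂ = √(2·½·15.9) = 3.987.
Continuity of ψ and ψ′ at the step yields the reflection amplitude r = (k₁ − k₂)/(k₁ + k₂) = 0.1622; thus R = |r|² = 0.02632, T = 0.9737.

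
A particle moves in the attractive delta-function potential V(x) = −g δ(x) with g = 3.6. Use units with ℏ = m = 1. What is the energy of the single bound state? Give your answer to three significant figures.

E = -6.48

The bound state is ψ(x) = √κ e^{−κ|x|}. The derivative jump ψ'(0⁺) − ψ'(0⁻) = −(2mg/ℏ²)ψ(0) fixes κ = mg/ℏ² = 3.600.
Then E = −ℏ²κ²/(2m) = −mg²/(2ℏ²) = -6.480.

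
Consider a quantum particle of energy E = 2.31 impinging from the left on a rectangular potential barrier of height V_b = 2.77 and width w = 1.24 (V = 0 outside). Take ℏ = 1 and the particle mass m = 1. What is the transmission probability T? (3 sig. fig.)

T = 0.200

Since E < V_b the interior solution is evanescent with decay constant κ = √(2m(V_b − E))/ℏ = 0.9592.
κw = 1.189, sinh(κw) = 1.490.
Matching ψ, ψ′ at both faces gives T = [1 + V_b² sinh²(κw) / (4E(V_b − E))]⁻¹ = 1/5.009 = 0.200.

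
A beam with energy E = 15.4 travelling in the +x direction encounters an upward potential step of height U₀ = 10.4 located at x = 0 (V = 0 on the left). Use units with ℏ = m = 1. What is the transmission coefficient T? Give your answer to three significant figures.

T = 0.925

On each side the TISE gives plane waves with k = √(2m(E − V))/ℏ: k₁ = √(2·1·15.4) = 5.550, k₂ = √(2·1·5) = 3.162.
Continuity of ψ and ψ′ at the step yields the reflection amplitude r = (k₁ − k₂)/(k₁ + k₂) = 0.2740; thus R = |r|² = 0.07510, T = 0.9249.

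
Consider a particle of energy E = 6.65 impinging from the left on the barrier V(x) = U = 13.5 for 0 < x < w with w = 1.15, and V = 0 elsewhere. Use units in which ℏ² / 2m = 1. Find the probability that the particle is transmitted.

T = 0.00967

E < U: inside the barrier ψ ∝ e^{±κx} with κ = √(2m(U − E))/ℏ = 2.617.
κw = 3.010, sinh(κw) = 10.12.
The exact tunnelling result is T⁻¹ = 1 + U² sinh²(κw) / [4E(U − E)] = 103.4, so T = 0.00967.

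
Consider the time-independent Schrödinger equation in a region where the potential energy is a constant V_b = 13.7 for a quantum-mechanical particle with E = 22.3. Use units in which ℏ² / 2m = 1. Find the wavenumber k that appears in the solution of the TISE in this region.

k = 2.93

With E > V_b the solution is oscillatory, ψ ∝ e^{±ikx} with k = √(2m(E − V_b))/ℏ.
k = √(2 × 0.5 × 8.6) = 2.933.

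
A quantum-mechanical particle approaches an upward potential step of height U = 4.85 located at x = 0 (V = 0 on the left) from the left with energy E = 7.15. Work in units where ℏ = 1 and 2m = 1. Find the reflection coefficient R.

R = 0.0763

On each side the TISE gives plane waves with k = √(2m(E − V))/ℏ: k₁ = √(2·½·7.15) = 2.674, k₂ = √(2·½·2.3) = 1.517.
Matching ψ and ψ′ at x = 0 gives r = (k₁ − k₂)/(k₁ + k₂), so R = r² = 0.07628 and T = 1 − R = 0.9237.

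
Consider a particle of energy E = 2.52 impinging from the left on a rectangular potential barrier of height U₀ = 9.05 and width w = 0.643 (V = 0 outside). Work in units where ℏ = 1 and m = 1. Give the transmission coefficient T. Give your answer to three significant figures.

Since E < U₀ the interior solution is evanescent with decay constant κ = √(2m(U₀ − E))/ℏ = 3.614.
κw = 2.324, sinh(κw) = 5.058.
Matching ψ, ψ′ at both faces gives T = [1 + U₀² sinh²(κw) / (4E(U₀ − E))]⁻¹ = 1/32.83 = 0.0305.

T = 0.0305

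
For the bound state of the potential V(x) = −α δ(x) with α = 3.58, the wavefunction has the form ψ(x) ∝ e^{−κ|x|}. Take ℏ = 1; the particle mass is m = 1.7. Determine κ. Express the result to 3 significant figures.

κ = 6.09

Integrating the TISE across x = 0 gives the cusp condition ψ'(0⁺) − ψ'(0⁻) = −(2mα/ℏ²)ψ(0).
With ψ ∝ e^{−κ|x|} this yields −2κ = −2mα/ℏ², so κ = mα/ℏ² = 6.086.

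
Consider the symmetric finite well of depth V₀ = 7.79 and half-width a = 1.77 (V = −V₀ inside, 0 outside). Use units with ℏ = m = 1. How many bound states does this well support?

N = 5

Define the well-strength parameter z₀ = (a/ℏ)√(2mV₀) = 1.77 × √(2·1·7.79) = 6.986.
A new bound state (alternating even/odd) appears each time z₀ passes a multiple of π/2, so N = ⌊2z₀/π⌋ + 1 = ⌊4.448⌋ + 1 = 5.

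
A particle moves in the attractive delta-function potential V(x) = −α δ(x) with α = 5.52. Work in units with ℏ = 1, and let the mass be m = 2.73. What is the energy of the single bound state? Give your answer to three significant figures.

E = -41.6

The bound state is ψ(x) = √κ e^{−κ|x|}. The derivative jump ψ'(0⁺) − ψ'(0⁻) = −(2mα/ℏ²)ψ(0) fixes κ = mα/ℏ² = 15.07.
Then E = −ℏ²κ²/(2m) = −mα²/(2ℏ²) = -41.59.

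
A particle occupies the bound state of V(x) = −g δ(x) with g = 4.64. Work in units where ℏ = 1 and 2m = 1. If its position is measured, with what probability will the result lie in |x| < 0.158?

P = 0.520

The normalised bound state is ψ = √κ e^{−κ|x|} with κ = mg/ℏ² = 2.320.
P(|x| < d) = ∫_{−d}^{d} κ e^{−2κ|x|} dx = 1 − e^{−2κd} = 1 − e^{−0.7331} = 0.5196.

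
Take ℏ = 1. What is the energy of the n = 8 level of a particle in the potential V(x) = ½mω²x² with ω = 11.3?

E = 96.1

Using E_n = (n + ½)ℏω: E_8 = 8.5 × 11.3 = 96.05.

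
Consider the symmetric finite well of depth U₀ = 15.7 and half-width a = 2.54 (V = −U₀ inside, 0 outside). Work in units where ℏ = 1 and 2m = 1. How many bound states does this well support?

N = 7

Define the well-strength parameter z₀ = (a/ℏ)√(2mU₀) = 2.54 × √(2·0.5·15.7) = 10.06.
A new bound state (alternating even/odd) appears each time z₀ passes a multiple of π/2, so N = ⌊2z₀/π⌋ + 1 = ⌊6.407⌋ + 1 = 7.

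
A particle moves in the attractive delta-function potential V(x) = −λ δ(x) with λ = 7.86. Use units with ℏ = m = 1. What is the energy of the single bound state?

For x ≠ 0 the bound state is ψ ∝ e^{−κ|x|}; integrating the TISE across the delta gives the cusp condition 2κ = 2mλ/ℏ², so κ = 7.860.
Then E = −ℏ²κ²/(2m) = −mλ²/(2ℏ²) = -30.89.

E = -30.9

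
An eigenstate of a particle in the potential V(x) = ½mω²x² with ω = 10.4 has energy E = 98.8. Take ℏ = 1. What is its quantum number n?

Invert E_n = (n + ½)ℏω: n = E/ℏω − ½ = 9.000, so n = 9.

n = 9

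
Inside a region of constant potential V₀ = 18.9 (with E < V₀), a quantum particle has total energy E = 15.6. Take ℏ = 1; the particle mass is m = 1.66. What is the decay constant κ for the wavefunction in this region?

Since E < V₀ the TISE in this region is ψ'' = κ²ψ with κ = √(2m(V₀ − E))/ℏ.
κ = √(2 × 1.66 × 3.3) = 3.310.

κ = 3.31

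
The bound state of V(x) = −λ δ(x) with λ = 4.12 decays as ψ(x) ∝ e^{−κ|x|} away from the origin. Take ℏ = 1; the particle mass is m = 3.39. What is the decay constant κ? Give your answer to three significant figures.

κ = 14.0

Integrating the TISE across x = 0 gives the cusp condition ψ'(0⁺) − ψ'(0⁻) = −(2mλ/ℏ²)ψ(0).
With ψ ∝ e^{−κ|x|} this yields −2κ = −2mλ/ℏ², so κ = mλ/ℏ² = 13.97.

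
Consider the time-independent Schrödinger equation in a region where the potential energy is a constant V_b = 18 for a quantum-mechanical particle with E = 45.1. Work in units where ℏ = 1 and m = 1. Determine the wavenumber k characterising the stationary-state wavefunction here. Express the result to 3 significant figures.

k = 7.36

With E > V_b the solution is oscillatory, ψ ∝ e^{±ikx} with k = √(2m(E − V_b))/ℏ.
k = √(2 × 1 × 27.1) = 7.362.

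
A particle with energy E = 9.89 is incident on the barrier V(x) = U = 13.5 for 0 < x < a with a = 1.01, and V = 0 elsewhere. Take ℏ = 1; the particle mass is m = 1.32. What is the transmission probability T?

Since E < U the interior solution is evanescent with decay constant κ = √(2m(U − E))/ℏ = 3.087.
κa = 3.118, sinh(κa) = 11.28.
Matching ψ, ψ′ at both faces gives T = [1 + U² sinh²(κa) / (4E(U − E))]⁻¹ = 1/163.3 = 0.00612.

T = 0.00612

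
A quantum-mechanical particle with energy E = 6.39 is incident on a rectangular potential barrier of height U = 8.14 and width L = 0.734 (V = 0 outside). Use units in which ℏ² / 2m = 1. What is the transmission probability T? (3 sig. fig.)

T = 0.345

E < U: inside the barrier ψ ∝ e^{±κx} with κ = √(2m(U − E))/ℏ = 1.323.
κL = 0.9710, sinh(κL) = 1.131.
Matching ψ, ψ′ at both faces gives T = [1 + U² sinh²(κL) / (4E(U − E))]⁻¹ = 1/2.895 = 0.345.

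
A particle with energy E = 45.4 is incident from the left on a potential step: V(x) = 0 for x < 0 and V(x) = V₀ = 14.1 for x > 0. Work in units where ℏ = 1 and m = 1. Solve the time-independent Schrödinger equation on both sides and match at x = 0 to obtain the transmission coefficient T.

T = 0.991

The wavenumbers are k₁ = √(2mE)/ℏ = 9.529 on the left and k₂ = √(2m(E − V₀))/ℏ = 7.912 on the right.
Matching ψ and ψ′ at x = 0 gives r = (k₁ − k₂)/(k₁ + k₂), so R = r² = 0.008595 and T = 1 − R = 0.9914.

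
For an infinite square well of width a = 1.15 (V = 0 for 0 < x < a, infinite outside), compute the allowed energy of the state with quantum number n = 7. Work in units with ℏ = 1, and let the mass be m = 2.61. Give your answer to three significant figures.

E = 70.1

Requiring ψ(0) = ψ(a) = 0 quantises k = nπ/a, hence E_n = ℏ²k²/2m = n²π²ℏ²/(2ma²).
E_7 = 7² × π² / (2 × 2.61 × 1.15²) = 70.05.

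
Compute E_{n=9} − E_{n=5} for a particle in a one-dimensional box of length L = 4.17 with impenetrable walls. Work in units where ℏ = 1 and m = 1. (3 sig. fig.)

E_n = n²π²ℏ²/(2mL²), so ΔE = (9² − 5²) π²ℏ²/(2mL²).
ΔE = 56 × π² / (2 × 1 × 4.17²) = 15.89.

ΔE = 15.9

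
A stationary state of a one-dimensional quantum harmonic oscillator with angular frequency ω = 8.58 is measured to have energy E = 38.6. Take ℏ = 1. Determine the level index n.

n = 4

Invert E_n = (n + ½)ℏω: n = E/ℏω − ½ = 3.999, so n = 4.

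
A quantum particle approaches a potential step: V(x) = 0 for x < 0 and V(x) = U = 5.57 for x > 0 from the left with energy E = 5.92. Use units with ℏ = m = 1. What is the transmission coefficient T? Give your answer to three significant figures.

T = 0.629

The wavenumbers are k₁ = √(2mE)/ℏ = 3.441 on the left and k₂ = √(2m(E − U))/ℏ = 0.8367 on the right.
Matching ψ and ψ′ at x = 0 gives r = (k₁ − k₂)/(k₁ + k₂), so R = r² = 0.3707 and T = 1 − R = 0.6293.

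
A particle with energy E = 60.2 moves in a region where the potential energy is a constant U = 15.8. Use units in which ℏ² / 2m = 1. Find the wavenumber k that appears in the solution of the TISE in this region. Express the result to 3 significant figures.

With E > U the solution is oscillatory, ψ ∝ e^{±ikx} with k = √(2m(E − U))/ℏ.
k = √(2 × 0.5 × 44.4) = 6.663.

k = 6.66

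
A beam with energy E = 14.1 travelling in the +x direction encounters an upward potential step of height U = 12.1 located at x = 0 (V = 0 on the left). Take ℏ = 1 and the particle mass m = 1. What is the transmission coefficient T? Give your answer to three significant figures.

On each side the TISE gives plane waves with k = √(2m(E − V))/ℏ: k₁ = √(2·1·14.1) = 5.310, k₂ = √(2·1·2) = 2.000.
Continuity of ψ and ψ′ at the step yields the reflection amplitude r = (k₁ − k₂)/(k₁ + k₂) = 0.4528; thus R = |r|² = 0.2051, T = 0.7949.

T = 0.795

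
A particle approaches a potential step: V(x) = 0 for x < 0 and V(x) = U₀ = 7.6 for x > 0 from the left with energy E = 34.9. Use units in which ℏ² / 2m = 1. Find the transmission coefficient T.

The wavenumbers are k₁ = √(2mE)/ℏ = 5.908 on the left and k₂ = √(2m(E − U₀))/ℏ = 5.225 on the right.
Matching ψ and ψ′ at x = 0 gives r = (k₁ − k₂)/(k₁ + k₂), so R = r² = 0.003761 and T = 1 − R = 0.9962.

T = 0.996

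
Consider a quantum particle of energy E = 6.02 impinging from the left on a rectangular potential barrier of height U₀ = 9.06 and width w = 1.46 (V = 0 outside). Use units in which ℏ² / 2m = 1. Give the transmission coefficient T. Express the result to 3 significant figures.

T = 0.0217

Since E < U₀ the interior solution is evanescent with decay constant κ = √(2m(U₀ − E))/ℏ = 1.744.
κw = 2.546, sinh(κw) = 6.336.
The exact tunnelling result is T⁻¹ = 1 + U₀² sinh²(κw) / [4E(U₀ − E)] = 46.02, so T = 0.0217.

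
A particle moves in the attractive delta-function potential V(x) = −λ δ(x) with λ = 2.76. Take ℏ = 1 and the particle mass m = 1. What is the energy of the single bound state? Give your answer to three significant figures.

E = -3.81

For x ≠ 0 the bound state is ψ ∝ e^{−κ|x|}; integrating the TISE across the delta gives the cusp condition 2κ = 2mλ/ℏ², so κ = 2.760.
Then E = −ℏ²κ²/(2m) = −mλ²/(2ℏ²) = -3.809.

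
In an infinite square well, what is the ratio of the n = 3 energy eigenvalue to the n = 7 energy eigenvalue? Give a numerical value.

0.183673

Since E_n ∝ n², the ratio is (3/7)² = 0.183673.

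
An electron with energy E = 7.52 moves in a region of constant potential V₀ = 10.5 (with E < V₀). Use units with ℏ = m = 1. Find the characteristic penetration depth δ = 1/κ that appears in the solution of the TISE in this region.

Since E < V₀ the TISE in this region is ψ'' = κ²ψ with κ = √(2m(V₀ − E))/ℏ.
κ = √(2 × 1 × 2.98) = 2.441. The penetration depth is δ = 1/κ = 0.410.

δ = 0.410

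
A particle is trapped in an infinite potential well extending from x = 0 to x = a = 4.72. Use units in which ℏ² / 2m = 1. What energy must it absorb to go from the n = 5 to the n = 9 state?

E_n = n²π²ℏ²/(2ma²), so ΔE = (9² − 5²) π²ℏ²/(2ma²).
ΔE = 56 × π² / (2 × 0.5 × 4.72²) = 24.81.

ΔE = 24.8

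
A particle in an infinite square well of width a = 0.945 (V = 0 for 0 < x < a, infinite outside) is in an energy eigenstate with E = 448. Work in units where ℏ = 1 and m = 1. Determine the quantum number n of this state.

For an infinite well E_n = n²π²ℏ²/(2ma²), so n = (a/πℏ)√(2mE).
n = (0.945/π) × √(2 × 1 × 448) = 9.004 → n = 9.

n = 9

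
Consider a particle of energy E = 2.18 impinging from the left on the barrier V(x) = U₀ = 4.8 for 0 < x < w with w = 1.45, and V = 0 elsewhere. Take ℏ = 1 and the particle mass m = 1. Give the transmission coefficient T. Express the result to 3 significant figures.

Since E < U₀ the interior solution is evanescent with decay constant κ = √(2m(U₀ − E))/ℏ = 2.289.
κw = 3.319, sinh(κw) = 13.80.
Matching ψ, ψ′ at both faces gives T = [1 + U₀² sinh²(κw) / (4E(U₀ − E))]⁻¹ = 1/193.1 = 0.00518.

T = 0.00518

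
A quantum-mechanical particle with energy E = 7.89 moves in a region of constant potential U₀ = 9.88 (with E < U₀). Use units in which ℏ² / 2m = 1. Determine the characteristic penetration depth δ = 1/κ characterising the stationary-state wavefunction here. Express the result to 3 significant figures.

Since E < U₀ the TISE in this region is ψ'' = κ²ψ with κ = √(2m(U₀ − E))/ℏ.
κ = √(2 × 0.5 × 1.99) = 1.411. The penetration depth is δ = 1/κ = 0.709.

δ = 0.709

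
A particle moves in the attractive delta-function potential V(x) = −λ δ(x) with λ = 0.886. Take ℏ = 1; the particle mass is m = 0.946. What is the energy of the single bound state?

E = -0.371

The bound state is ψ(x) = √κ e^{−κ|x|}. The derivative jump ψ'(0⁺) − ψ'(0⁻) = −(2mλ/ℏ²)ψ(0) fixes κ = mλ/ℏ² = 0.8382.
Then E = −ℏ²κ²/(2m) = −mλ²/(2ℏ²) = -0.3713.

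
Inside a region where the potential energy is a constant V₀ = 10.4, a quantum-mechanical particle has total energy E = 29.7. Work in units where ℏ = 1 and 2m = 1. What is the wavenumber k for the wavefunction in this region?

With E > V₀ the solution is oscillatory, ψ ∝ e^{±ikx} with k = √(2m(E − V₀))/ℏ.
k = √(2 × 0.5 × 19.3) = 4.393.

k = 4.39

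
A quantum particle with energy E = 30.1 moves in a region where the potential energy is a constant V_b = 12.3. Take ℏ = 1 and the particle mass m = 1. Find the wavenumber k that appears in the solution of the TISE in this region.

With E > V_b the solution is oscillatory, ψ ∝ e^{±ikx} with k = √(2m(E − V_b))/ℏ.
k = √(2 × 1 × 17.8) = 5.967.

k = 5.97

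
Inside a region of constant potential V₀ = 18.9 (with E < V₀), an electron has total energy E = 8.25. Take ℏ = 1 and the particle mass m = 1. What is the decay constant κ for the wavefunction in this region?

Since E < V₀ the TISE in this region is ψ'' = κ²ψ with κ = √(2m(V₀ − E))/ℏ.
κ = √(2 × 1 × 10.65) = 4.615.

κ = 4.62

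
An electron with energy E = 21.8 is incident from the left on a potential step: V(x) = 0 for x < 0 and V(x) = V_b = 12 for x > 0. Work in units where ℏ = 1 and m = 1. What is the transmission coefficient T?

On each side the TISE gives plane waves with k = √(2m(E − V))/ℏ: k₁ = √(2·1·21.8) = 6.603, k₂ = √(2·1·9.8) = 4.427.
Continuity of ψ and ψ′ at the step yields the reflection amplitude r = (k₁ − k₂)/(k₁ + k₂) = 0.1973; thus R = |r|² = 0.03891, T = 0.9611.

T = 0.961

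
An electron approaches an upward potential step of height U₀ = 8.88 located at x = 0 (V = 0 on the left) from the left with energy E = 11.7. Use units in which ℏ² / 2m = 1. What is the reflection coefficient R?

R = 0.117

On each side the TISE gives plane waves with k = √(2m(E − V))/ℏ: k₁ = √(2·½·11.7) = 3.421, k₂ = √(2·½·2.82) = 1.679.
Continuity of ψ and ψ′ at the step yields the reflection amplitude r = (k₁ − k₂)/(k₁ + k₂) = 0.3414; thus R = |r|² = 0.1166, T = 0.8834.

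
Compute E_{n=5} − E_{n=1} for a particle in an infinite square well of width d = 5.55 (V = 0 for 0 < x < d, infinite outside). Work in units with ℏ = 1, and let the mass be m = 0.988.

ΔE = 3.89

E_n = n²π²ℏ²/(2md²), so ΔE = (5² − 1²) π²ℏ²/(2md²).
ΔE = 24 × π² / (2 × 0.988 × 5.55²) = 3.892.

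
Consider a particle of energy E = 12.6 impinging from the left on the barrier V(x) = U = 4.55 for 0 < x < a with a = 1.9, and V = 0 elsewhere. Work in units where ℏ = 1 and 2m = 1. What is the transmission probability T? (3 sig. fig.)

E > U: inside the barrier k₂ = √(2m(E − U))/ℏ = 2.837, k₂a = 5.391.
T = [1 + U² sin²(k₂a) / (4E(E − U))]⁻¹ = 1/1.031 = 0.970.

T = 0.970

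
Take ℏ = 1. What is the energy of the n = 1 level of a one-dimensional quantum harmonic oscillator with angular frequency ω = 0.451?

E = 0.677

Using E_n = (n + ½)ℏω: E_1 = 1.5 × 0.451 = 0.6765.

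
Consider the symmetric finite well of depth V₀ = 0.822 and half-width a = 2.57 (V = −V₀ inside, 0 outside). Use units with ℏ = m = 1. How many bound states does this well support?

N = 3

Define the well-strength parameter z₀ = (a/ℏ)√(2mV₀) = 2.57 × √(2·1·0.822) = 3.295.
A new bound state (alternating even/odd) appears each time z₀ passes a multiple of π/2, so N = ⌊2z₀/π⌋ + 1 = ⌊2.098⌋ + 1 = 3.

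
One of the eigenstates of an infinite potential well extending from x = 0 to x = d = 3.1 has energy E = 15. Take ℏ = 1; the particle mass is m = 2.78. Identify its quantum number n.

n = 9

From E_n = n²π²ℏ²/(2md²) invert to n = √(2md²E)/(πℏ).
n = (3.1/π) × √(2 × 2.78 × 15) = 9.011 → n = 9.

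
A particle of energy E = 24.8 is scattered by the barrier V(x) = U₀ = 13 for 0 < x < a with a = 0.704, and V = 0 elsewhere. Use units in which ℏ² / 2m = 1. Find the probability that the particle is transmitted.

T = 0.941

E > U₀: inside the barrier k₂ = √(2m(E − U₀))/ℏ = 3.435, k₂a = 2.418.
Matching at both interfaces gives T⁻¹ = 1 + U₀² sin²(k₂a) / [4E(E − U₀)] = 1.063, hence T = 0.941.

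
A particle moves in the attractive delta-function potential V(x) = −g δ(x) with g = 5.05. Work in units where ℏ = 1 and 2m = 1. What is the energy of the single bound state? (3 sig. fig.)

For x ≠ 0 the bound state is ψ ∝ e^{−κ|x|}; integrating the TISE across the delta gives the cusp condition 2κ = 2mg/ℏ², so κ = 2.525.
Then E = −ℏ²κ²/(2m) = −mg²/(2ℏ²) = -6.376.

E = -6.38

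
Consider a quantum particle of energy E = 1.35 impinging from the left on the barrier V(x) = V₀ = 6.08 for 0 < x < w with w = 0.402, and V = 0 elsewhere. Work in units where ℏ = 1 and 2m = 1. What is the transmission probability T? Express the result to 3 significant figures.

T = 0.413

E < V₀: inside the barrier ψ ∝ e^{±κx} with κ = √(2m(V₀ − E))/ℏ = 2.175.
κw = 0.8743, sinh(κw) = 0.9900.
The exact tunnelling result is T⁻¹ = 1 + V₀² sinh²(κw) / [4E(V₀ − E)] = 2.419, so T = 0.413.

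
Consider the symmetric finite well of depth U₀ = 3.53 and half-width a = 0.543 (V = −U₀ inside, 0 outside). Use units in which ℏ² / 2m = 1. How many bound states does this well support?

Define the well-strength parameter z₀ = (a/ℏ)√(2mU₀) = 0.543 × √(2·0.5·3.53) = 1.020.
A new bound state (alternating even/odd) appears each time z₀ passes a multiple of π/2, so N = ⌊2z₀/π⌋ + 1 = ⌊0.6495⌋ + 1 = 1.

N = 1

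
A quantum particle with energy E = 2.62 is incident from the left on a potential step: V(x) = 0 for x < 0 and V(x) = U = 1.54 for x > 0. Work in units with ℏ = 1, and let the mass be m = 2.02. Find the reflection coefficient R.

R = 0.0475

On each side the TISE gives plane waves with k = √(2m(E − V))/ℏ: k₁ = √(2·2.02·2.62) = 3.253, k₂ = √(2·2.02·1.08) = 2.089.
Matching ψ and ψ′ at x = 0 gives r = (k₁ − k₂)/(k₁ + k₂), so R = r² = 0.04752 and T = 1 − R = 0.9525.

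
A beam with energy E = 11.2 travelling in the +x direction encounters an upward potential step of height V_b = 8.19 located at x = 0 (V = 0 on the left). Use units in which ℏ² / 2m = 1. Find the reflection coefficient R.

R = 0.101

The wavenumbers are k₁ = √(2mE)/ℏ = 3.347 on the left and k₂ = √(2m(E − V_b))/ℏ = 1.735 on the right.
Continuity of ψ and ψ′ at the step yields the reflection amplitude r = (k₁ − k₂)/(k₁ + k₂) = 0.3172; thus R = |r|² = 0.1006, T = 0.8994.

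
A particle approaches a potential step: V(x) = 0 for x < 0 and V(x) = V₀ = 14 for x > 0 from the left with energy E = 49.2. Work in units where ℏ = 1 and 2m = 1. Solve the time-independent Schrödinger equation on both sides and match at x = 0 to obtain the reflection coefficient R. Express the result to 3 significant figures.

R = 0.00698

The wavenumbers are k₁ = √(2mE)/ℏ = 7.014 on the left and k₂ = √(2m(E − V₀))/ℏ = 5.933 on the right.
Continuity of ψ and ψ′ at the step yields the reflection amplitude r = (k₁ − k₂)/(k₁ + k₂) = 0.08352; thus R = |r|² = 0.006975, T = 0.9930.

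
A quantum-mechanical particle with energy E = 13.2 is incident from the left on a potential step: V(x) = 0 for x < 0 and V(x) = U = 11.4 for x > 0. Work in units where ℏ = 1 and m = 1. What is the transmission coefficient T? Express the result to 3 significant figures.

On each side the TISE gives plane waves with k = √(2m(E − V))/ℏ: k₁ = √(2·1·13.2) = 5.138, k₂ = √(2·1·1.8) = 1.897.
Matching ψ and ψ′ at x = 0 gives r = (k₁ − k₂)/(k₁ + k₂), so R = r² = 0.2122 and T = 1 − R = 0.7878.

T = 0.788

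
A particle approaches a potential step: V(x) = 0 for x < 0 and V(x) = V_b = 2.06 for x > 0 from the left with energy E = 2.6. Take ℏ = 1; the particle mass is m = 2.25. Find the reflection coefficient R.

R = 0.140

On each side the TISE gives plane waves with k = √(2m(E − V))/ℏ: k₁ = √(2·2.25·2.6) = 3.421, k₂ = √(2·2.25·0.54) = 1.559.
Continuity of ψ and ψ′ at the step yields the reflection amplitude r = (k₁ − k₂)/(k₁ + k₂) = 0.3739; thus R = |r|² = 0.1398, T = 0.8602.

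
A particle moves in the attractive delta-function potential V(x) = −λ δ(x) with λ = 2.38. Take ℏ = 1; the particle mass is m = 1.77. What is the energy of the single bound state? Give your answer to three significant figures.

The bound state is ψ(x) = √κ e^{−κ|x|}. The derivative jump ψ'(0⁺) − ψ'(0⁻) = −(2mλ/ℏ²)ψ(0) fixes κ = mλ/ℏ² = 4.213.
Then E = −ℏ²κ²/(2m) = −mλ²/(2ℏ²) = -5.013.

E = -5.01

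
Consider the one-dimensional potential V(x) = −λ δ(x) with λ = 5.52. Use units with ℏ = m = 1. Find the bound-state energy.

For x ≠ 0 the bound state is ψ ∝ e^{−κ|x|}; integrating the TISE across the delta gives the cusp condition 2κ = 2mλ/ℏ², so κ = 5.520.
Then E = −ℏ²κ²/(2m) = −mλ²/(2ℏ²) = -15.24.

E = -15.2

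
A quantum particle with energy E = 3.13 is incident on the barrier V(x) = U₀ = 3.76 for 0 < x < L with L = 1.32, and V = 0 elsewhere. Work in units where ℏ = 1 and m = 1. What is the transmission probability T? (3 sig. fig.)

T = 0.114

E < U₀: inside the barrier ψ ∝ e^{±κx} with κ = √(2m(U₀ − E))/ℏ = 1.122.
κL = 1.482, sinh(κL) = 2.087.
Matching ψ, ψ′ at both faces gives T = [1 + U₀² sinh²(κL) / (4E(U₀ − E))]⁻¹ = 1/8.804 = 0.114.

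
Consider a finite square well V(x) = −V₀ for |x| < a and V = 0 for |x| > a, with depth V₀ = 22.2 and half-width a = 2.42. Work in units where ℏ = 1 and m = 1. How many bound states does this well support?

N = 11

The dimensionless depth is z₀ = a√(2mV₀)/ℏ = 2.42 × √(44.40) = 16.13.
A new bound state (alternating even/odd) appears each time z₀ passes a multiple of π/2, so N = ⌊2z₀/π⌋ + 1 = ⌊10.27⌋ + 1 = 11.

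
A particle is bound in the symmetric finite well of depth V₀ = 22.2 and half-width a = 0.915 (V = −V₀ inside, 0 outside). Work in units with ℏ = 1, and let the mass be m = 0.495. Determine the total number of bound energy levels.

Define the well-strength parameter z₀ = (a/ℏ)√(2mV₀) = 0.915 × √(2·0.495·22.2) = 4.290.
A new bound state (alternating even/odd) appears each time z₀ passes a multiple of π/2, so N = ⌊2z₀/π⌋ + 1 = ⌊2.731⌋ + 1 = 3.

N = 3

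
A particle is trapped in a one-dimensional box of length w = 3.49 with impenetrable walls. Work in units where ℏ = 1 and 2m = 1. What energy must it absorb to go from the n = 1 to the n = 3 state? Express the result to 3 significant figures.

E_n = n²π²ℏ²/(2mw²), so ΔE = (3² − 1²) π²ℏ²/(2mw²).
ΔE = 8 × π² / (2 × 0.5 × 3.49²) = 6.482.

ΔE = 6.48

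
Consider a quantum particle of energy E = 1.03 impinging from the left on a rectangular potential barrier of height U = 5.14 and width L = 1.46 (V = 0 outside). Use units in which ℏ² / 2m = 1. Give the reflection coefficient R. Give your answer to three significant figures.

R = 0.993

E < U: inside the barrier ψ ∝ e^{±κx} with κ = √(2m(U − E))/ℏ = 2.027.
κL = 2.960, sinh(κL) = 9.622.
The exact tunnelling result is T⁻¹ = 1 + U² sinh²(κL) / [4E(U − E)] = 145.4, so T = 0.00688.
R = 1 − T = 0.993.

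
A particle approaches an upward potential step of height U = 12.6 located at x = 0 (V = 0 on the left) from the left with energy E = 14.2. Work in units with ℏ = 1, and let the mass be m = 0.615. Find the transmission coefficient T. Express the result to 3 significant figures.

T = 0.753

On each side the TISE gives plane waves with k = √(2m(E − V))/ℏ: k₁ = √(2·0.615·14.2) = 4.179, k₂ = √(2·0.615·1.6) = 1.403.
Continuity of ψ and ψ′ at the step yields the reflection amplitude r = (k₁ − k₂)/(k₁ + k₂) = 0.4974; thus R = |r|² = 0.2474, T = 0.7526.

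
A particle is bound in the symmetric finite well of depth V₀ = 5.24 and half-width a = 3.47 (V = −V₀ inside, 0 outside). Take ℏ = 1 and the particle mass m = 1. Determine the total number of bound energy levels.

N = 8

The dimensionless depth is z₀ = a√(2mV₀)/ℏ = 3.47 × √(10.48) = 11.23.
A new bound state (alternating even/odd) appears each time z₀ passes a multiple of π/2, so N = ⌊2z₀/π⌋ + 1 = ⌊7.151⌋ + 1 = 8.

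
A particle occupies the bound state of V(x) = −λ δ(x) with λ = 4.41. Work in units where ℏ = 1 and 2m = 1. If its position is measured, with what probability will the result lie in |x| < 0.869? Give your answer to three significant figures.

The normalised bound state is ψ = √κ e^{−κ|x|} with κ = mλ/ℏ² = 2.205.
P(|x| < d) = ∫_{−d}^{d} κ e^{−2κ|x|} dx = 1 − e^{−2κd} = 1 − e^{−3.832} = 0.9783.

P = 0.978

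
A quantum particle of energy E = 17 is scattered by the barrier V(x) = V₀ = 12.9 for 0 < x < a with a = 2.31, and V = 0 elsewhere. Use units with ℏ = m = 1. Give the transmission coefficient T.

E > V₀: inside the barrier k₂ = √(2m(E − V₀))/ℏ = 2.864, k₂a = 6.615.
T = [1 + V₀² sin²(k₂a) / (4E(E − V₀))]⁻¹ = 1/1.063 = 0.940.

T = 0.940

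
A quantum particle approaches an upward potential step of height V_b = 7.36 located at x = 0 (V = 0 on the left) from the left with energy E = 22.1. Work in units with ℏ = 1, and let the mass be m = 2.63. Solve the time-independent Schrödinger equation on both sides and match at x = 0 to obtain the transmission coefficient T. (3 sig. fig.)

On each side the TISE gives plane waves with k = √(2m(E − V))/ℏ: k₁ = √(2·2.63·22.1) = 10.78, k₂ = √(2·2.63·14.74) = 8.805.
Continuity of ψ and ψ′ at the step yields the reflection amplitude r = (k₁ − k₂)/(k₁ + k₂) = 0.1009; thus R = |r|² = 0.01018, T = 0.9898.

T = 0.990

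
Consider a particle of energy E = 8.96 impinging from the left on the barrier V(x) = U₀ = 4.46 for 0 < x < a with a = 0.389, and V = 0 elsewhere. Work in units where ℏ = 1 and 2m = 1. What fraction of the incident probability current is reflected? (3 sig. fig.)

R = 0.0624

Above the barrier the interior wavenumber is k₂ = √(2m(E − U₀))/ℏ = 2.121, giving phase k₂a = 0.8252.
Matching at both interfaces gives T⁻¹ = 1 + U₀² sin²(k₂a) / [4E(E − U₀)] = 1.067, hence T = 0.938.
R = 1 − T = 0.0624.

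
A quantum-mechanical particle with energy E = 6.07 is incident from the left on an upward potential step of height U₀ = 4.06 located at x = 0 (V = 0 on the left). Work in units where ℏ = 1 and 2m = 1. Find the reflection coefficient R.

R = 0.0726

The wavenumbers are k₁ = √(2mE)/ℏ = 2.464 on the left and k₂ = √(2m(E − U₀))/ℏ = 1.418 on the right.
Continuity of ψ and ψ′ at the step yields the reflection amplitude r = (k₁ − k₂)/(k₁ + k₂) = 0.2695; thus R = |r|² = 0.07262, T = 0.9274.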